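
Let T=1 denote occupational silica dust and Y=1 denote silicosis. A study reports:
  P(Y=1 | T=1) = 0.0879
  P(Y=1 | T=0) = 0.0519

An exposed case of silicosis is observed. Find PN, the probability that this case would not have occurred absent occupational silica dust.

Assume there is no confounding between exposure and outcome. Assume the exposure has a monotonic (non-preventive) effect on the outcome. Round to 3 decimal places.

PN ≈ 0.410

Let p₁ = 0.0879, p₀ = 0.0519.
Under exogeneity and monotonicity, PN = (p₁ − p₀) / p₁.
PN = (0.0879 − 0.0519) / 0.0879 = 0.036 / 0.0879 ≈ 0.4096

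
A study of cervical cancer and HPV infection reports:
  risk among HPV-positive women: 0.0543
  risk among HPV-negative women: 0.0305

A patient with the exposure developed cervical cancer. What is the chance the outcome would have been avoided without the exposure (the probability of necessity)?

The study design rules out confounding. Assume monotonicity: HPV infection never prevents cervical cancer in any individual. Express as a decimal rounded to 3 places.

Let p₁ = 0.0543, p₀ = 0.0305.
Under exogeneity and monotonicity, PN = (p₁ − p₀) / p₁.
PN = (0.0543 − 0.0305) / 0.0543 = 0.0238 / 0.0543 ≈ 0.4383

PN ≈ 0.438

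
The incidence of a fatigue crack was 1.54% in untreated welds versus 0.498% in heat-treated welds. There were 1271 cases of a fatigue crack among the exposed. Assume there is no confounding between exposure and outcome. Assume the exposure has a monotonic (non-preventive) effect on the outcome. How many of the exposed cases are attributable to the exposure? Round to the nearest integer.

about 860 cases

p₁ = 0.0154, p₀ = 0.00498.
PN = (p₁ − p₀)/p₁ = (0.0154 − 0.00498) / 0.0154 ≈ 0.67662.
Attributable cases ≈ PN × (exposed cases) = 0.67662 × 1271 ≈ 859.99.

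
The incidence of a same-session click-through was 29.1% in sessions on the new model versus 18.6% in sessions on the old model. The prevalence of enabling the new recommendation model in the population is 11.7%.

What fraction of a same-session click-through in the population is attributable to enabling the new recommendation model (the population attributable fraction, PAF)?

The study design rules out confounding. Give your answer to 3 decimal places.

p₁ = 0.291, p₀ = 0.186.
Overall risk P(Y=1) = π·p₁ + (1−π)·p₀ = 0.117×0.291 + 0.883×0.186 = 0.19829.
Under exogeneity, PAF = [P(Y=1) − p₀] / P(Y=1).
PAF = (0.19829 − 0.186) / 0.19829 ≈ 0.0620

PAF ≈ 0.062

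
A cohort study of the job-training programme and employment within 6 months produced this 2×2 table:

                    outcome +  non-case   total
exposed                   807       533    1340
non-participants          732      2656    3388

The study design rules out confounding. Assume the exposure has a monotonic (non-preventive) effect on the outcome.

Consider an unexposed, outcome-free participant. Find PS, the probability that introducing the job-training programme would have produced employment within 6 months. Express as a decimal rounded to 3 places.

PS ≈ 0.493

p₁ = P(outcome | exposed) = 807/1340 = 0.60224
p₀ = P(outcome | unexposed) = 732/3388 = 0.21606
Under exogeneity and monotonicity, PS = (p₁ − p₀)/(1 − p₀).
PS = (0.60224 − 0.21606) / 0.78394 ≈ 0.4926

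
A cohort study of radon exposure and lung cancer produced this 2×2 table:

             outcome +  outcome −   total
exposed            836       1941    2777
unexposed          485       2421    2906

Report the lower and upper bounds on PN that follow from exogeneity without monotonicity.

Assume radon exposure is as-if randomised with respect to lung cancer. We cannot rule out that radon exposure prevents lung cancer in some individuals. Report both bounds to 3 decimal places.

0.446 ≤ PN ≤ 1.000

p₁ = P(outcome | exposed) = 836/2777 = 0.30104
p₀ = P(outcome | unexposed) = 485/2906 = 0.1669
Under exogeneity alone the bounds on PN are max{0,(p₁−p₀)/p₁} ≤ PN ≤ min{1,(1−p₀)/p₁}.
  lower = (p₁ − p₀)/p₁ = 0.13415 / 0.30104 ≈ 0.4456
  upper = min{1, (1 − p₀)/p₁} = 0.8331 / 0.30104 ≈ 2.7674 → capped at 1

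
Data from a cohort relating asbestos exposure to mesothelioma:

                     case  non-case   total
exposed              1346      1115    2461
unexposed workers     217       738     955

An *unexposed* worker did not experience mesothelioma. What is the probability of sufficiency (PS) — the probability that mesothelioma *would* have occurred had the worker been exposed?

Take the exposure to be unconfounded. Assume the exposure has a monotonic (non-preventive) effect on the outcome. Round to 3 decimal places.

PS ≈ 0.414

p₁ = P(outcome | exposed) = 1346/2461 = 0.54693
p₀ = P(outcome | unexposed) = 217/955 = 0.22723
Under exogeneity and monotonicity, PS = (p₁ − p₀) / (1 − p₀).
PS = (0.54693 − 0.22723) / (1 − 0.22723) = 0.31971 / 0.77277 ≈ 0.4137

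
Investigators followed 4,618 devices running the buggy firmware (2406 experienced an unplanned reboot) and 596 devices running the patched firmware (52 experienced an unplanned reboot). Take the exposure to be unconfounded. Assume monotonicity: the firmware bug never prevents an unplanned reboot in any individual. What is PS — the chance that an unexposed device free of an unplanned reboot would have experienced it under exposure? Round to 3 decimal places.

p₁ = P(outcome | exposed) = 2406/4618 = 0.521
p₀ = P(outcome | unexposed) = 52/596 = 0.087248
Under exogeneity and monotonicity, PS = (p₁ − p₀) / (1 − p₀).
PS = (0.521 − 0.087248) / (1 − 0.087248) = 0.43376 / 0.91275 ≈ 0.4752

PS ≈ 0.475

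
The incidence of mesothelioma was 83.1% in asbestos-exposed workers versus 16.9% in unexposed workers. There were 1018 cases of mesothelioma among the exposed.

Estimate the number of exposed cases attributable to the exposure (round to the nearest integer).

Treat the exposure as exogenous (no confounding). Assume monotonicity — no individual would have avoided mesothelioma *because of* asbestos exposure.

about 811 cases

p₁ = 0.831, p₀ = 0.169.
PN = (p₁ − p₀)/p₁ = (0.831 − 0.169) / 0.831 ≈ 0.79663.
Attributable cases ≈ PN × (exposed cases) = 0.79663 × 1018 ≈ 810.97.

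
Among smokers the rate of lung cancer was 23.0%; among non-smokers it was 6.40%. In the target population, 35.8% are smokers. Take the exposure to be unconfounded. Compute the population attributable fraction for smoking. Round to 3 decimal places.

p₁ = 0.23, p₀ = 0.064.
Overall risk P(Y=1) = π·p₁ + (1−π)·p₀ = 0.358×0.23 + 0.642×0.064 = 0.12343.
Under exogeneity, PAF = [P(Y=1) − p₀] / P(Y=1).
PAF = (0.12343 − 0.064) / 0.12343 ≈ 0.4815

PAF ≈ 0.481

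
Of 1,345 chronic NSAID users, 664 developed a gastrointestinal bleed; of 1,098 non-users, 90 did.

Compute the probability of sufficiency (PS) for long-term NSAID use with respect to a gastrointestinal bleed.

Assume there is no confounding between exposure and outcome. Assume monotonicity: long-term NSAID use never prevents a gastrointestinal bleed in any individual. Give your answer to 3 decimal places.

PS ≈ 0.448

p₁ = P(outcome | exposed) = 664/1345 = 0.49368
p₀ = P(outcome | unexposed) = 90/1098 = 0.081967
Under exogeneity and monotonicity, PS = (p₁ − p₀) / (1 − p₀).
PS = (0.49368 − 0.081967) / (1 − 0.081967) = 0.41171 / 0.91803 ≈ 0.4485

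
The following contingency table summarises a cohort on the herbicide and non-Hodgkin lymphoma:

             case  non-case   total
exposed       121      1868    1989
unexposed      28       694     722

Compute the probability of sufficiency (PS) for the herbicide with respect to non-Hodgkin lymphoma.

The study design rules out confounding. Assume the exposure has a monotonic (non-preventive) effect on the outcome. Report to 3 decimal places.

PS ≈ 0.023

p₁ = P(outcome | exposed) = 121/1989 = 0.060835
p₀ = P(outcome | unexposed) = 28/722 = 0.038781
Under exogeneity and monotonicity, PS = (p₁ − p₀)/(1 − p₀).
PS = (0.060835 − 0.038781) / 0.96122 ≈ 0.0229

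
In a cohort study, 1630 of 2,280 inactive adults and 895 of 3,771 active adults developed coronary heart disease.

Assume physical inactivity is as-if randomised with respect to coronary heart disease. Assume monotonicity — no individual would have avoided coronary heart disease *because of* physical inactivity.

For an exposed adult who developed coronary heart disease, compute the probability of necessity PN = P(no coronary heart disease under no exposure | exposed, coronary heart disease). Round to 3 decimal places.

p₁ = P(outcome | exposed) = 1630/2280 = 0.71491
p₀ = P(outcome | unexposed) = 895/3771 = 0.23734
Under exogeneity and monotonicity, PN = (p₁ − p₀) / p₁.
PN = (0.71491 − 0.23734) / 0.71491 = 0.47757 / 0.71491 ≈ 0.6680

PN ≈ 0.668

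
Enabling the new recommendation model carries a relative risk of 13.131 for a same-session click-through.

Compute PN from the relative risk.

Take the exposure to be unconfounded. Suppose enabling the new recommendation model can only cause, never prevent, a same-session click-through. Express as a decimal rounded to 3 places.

PN ≈ 0.924

Under exogeneity and monotonicity, PN = (RR − 1) / RR = 1 − 1/RR.
PN = (13.131 − 1) / 13.131 = 12.13 / 13.131 ≈ 0.9238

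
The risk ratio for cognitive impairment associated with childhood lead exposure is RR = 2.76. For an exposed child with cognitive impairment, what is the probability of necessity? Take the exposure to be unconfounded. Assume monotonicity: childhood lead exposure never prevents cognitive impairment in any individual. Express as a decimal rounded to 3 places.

PN ≈ 0.638

Under exogeneity and monotonicity, PN = (RR − 1) / RR = 1 − 1/RR.
PN = (2.76 − 1) / 2.76 = 1.76 / 2.76 ≈ 0.6377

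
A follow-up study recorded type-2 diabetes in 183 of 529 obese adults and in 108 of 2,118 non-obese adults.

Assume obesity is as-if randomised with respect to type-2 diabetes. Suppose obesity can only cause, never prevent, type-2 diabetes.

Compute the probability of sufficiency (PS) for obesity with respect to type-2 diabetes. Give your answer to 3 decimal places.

PS ≈ 0.311

p₁ = P(outcome | exposed) = 183/529 = 0.34594
p₀ = P(outcome | unexposed) = 108/2118 = 0.050992
Under exogeneity and monotonicity, PS = (p₁ − p₀) / (1 − p₀).
PS = (0.34594 − 0.050992) / (1 − 0.050992) = 0.29494 / 0.94901 ≈ 0.3108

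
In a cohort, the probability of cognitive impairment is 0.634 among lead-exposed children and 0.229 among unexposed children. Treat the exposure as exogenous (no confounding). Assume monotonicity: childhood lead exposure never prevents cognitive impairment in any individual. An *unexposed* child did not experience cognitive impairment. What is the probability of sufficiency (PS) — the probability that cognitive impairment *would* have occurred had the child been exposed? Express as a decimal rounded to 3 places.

Let p₁ = 0.634, p₀ = 0.229.
Under exogeneity and monotonicity, PS = (p₁ − p₀) / (1 − p₀).
PS = (0.634 − 0.229) / (1 − 0.229) = 0.405 / 0.771 ≈ 0.5253

PS ≈ 0.525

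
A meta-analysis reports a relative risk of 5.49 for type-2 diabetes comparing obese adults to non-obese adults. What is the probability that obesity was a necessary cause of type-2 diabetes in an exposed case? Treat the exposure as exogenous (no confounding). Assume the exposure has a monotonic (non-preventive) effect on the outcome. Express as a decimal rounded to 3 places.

PN ≈ 0.818

Under exogeneity and monotonicity, PN = (RR − 1) / RR = 1 − 1/RR.
PN = (5.49 − 1) / 5.49 = 4.49 / 5.49 ≈ 0.8179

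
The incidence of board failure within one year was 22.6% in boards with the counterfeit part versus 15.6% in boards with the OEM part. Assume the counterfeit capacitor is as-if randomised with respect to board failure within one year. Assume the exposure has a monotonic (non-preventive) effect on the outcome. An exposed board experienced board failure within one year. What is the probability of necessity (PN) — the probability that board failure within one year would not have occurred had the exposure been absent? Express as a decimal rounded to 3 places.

p₁ = 0.226, p₀ = 0.156.
Under exogeneity and monotonicity, PN = (p₁ − p₀) / p₁.
PN = (0.226 − 0.156) / 0.226 = 0.07 / 0.226 ≈ 0.3097

PN ≈ 0.310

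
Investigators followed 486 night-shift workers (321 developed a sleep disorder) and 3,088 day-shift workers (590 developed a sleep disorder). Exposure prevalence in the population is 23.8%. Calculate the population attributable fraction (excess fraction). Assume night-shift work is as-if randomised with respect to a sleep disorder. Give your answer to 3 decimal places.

p₁ = P(outcome | exposed) = 321/486 = 0.66049
p₀ = P(outcome | unexposed) = 590/3088 = 0.19106
Overall risk P(Y=1) = π·p₁ + (1−π)·p₀ = 0.238×0.66049 + 0.762×0.19106 = 0.30279.
Under exogeneity, PAF = [P(Y=1) − p₀] / P(Y=1).
PAF = (0.30279 − 0.19106) / 0.30279 ≈ 0.3690

PAF ≈ 0.369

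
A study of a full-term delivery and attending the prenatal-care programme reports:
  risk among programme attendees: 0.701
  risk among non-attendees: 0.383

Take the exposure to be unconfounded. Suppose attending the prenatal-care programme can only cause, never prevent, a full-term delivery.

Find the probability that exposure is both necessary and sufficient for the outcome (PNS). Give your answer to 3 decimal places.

PNS ≈ 0.318

Let p₁ = 0.701, p₀ = 0.383.
Under exogeneity and monotonicity, PNS = p₁ − p₀.
PNS = 0.701 − 0.383 = 0.318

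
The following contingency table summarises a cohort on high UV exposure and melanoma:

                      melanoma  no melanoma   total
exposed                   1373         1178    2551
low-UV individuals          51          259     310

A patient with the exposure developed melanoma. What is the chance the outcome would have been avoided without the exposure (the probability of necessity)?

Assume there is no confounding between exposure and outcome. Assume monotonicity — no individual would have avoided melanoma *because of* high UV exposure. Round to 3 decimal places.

p₁ = P(outcome | exposed) = 1373/2551 = 0.53822
p₀ = P(outcome | unexposed) = 51/310 = 0.16452
Under exogeneity and monotonicity, PN = (p₁ − p₀)/p₁.
PN = (0.53822 − 0.16452) / 0.53822 ≈ 0.6943

PN ≈ 0.694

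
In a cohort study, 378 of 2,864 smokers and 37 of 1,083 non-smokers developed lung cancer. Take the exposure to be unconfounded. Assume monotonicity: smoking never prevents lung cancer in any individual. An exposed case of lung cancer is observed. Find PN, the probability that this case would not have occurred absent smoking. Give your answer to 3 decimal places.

PN ≈ 0.741

p₁ = P(outcome | exposed) = 378/2864 = 0.13198
p₀ = P(outcome | unexposed) = 37/1083 = 0.034164
Under exogeneity and monotonicity, PN = (p₁ − p₀) / p₁.
PN = (0.13198 − 0.034164) / 0.13198 = 0.097819 / 0.13198 ≈ 0.7411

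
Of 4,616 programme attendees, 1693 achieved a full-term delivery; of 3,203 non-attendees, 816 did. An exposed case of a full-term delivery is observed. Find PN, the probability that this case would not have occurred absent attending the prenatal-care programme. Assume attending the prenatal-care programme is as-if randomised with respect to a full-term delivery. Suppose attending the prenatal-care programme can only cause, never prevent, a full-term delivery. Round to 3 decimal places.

PN ≈ 0.305

p₁ = P(outcome | exposed) = 1693/4616 = 0.36677
p₀ = P(outcome | unexposed) = 816/3203 = 0.25476
Under exogeneity and monotonicity, PN = (p₁ − p₀) / p₁.
PN = (0.36677 − 0.25476) / 0.36677 = 0.11201 / 0.36677 ≈ 0.3054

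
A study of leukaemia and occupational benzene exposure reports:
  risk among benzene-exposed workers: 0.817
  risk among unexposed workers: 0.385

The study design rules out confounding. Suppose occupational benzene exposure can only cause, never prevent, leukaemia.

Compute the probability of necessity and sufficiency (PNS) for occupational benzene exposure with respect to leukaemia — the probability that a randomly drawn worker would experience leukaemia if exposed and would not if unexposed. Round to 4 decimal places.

PNS ≈ 0.4320

Let p₁ = 0.817, p₀ = 0.385.
Under exogeneity and monotonicity, PNS = p₁ − p₀.
PNS = 0.817 − 0.385 = 0.432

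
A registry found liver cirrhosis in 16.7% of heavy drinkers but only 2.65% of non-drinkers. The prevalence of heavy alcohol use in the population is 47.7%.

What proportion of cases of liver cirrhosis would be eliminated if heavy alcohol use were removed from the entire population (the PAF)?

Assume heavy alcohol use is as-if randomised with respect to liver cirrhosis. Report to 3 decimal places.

p₁ = 0.167, p₀ = 0.0265.
Overall risk P(Y=1) = π·p₁ + (1−π)·p₀ = 0.477×0.167 + 0.523×0.0265 = 0.093518.
Under exogeneity, PAF = [P(Y=1) − p₀] / P(Y=1).
PAF = (0.093518 − 0.0265) / 0.093518 ≈ 0.7166

PAF ≈ 0.717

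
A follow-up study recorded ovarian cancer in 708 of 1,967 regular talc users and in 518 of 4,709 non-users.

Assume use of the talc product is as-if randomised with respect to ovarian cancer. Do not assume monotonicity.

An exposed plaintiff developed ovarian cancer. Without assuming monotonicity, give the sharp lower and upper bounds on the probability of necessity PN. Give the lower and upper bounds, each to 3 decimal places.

p₁ = P(outcome | exposed) = 708/1967 = 0.35994
p₀ = P(outcome | unexposed) = 518/4709 = 0.11
Under exogeneity alone the bounds on PN are max{0,(p₁−p₀)/p₁} ≤ PN ≤ min{1,(1−p₀)/p₁}.
  lower = (p₁ − p₀)/p₁ = 0.24994 / 0.35994 ≈ 0.6944
  upper = min{1, (1 − p₀)/p₁} = 0.89 / 0.35994 ≈ 2.4726 → capped at 1

0.694 ≤ PN ≤ 1.000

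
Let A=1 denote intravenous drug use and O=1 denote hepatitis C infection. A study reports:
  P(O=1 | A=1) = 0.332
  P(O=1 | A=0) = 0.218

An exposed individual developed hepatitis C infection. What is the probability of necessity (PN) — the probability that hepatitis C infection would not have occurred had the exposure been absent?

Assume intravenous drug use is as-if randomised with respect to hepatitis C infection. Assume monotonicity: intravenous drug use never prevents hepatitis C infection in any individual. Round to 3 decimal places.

Let p₁ = 0.332, p₀ = 0.218.
Under exogeneity and monotonicity, PN = (p₁ − p₀) / p₁.
PN = (0.332 − 0.218) / 0.332 = 0.114 / 0.332 ≈ 0.3434

PN ≈ 0.343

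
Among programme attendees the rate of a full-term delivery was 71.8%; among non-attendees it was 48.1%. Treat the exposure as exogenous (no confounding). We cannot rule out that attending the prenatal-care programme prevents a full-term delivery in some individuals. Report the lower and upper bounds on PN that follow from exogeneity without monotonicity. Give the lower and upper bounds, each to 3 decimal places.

p₁ = 0.718, p₀ = 0.481.
Under exogeneity alone the bounds on PN are max{0,(p₁−p₀)/p₁} ≤ PN ≤ min{1,(1−p₀)/p₁}.
  lower = (p₁ − p₀)/p₁ = 0.237 / 0.718 ≈ 0.3301
  upper = min{1, (1 − p₀)/p₁} = 0.519 / 0.718 ≈ 0.7228

0.330 ≤ PN ≤ 0.723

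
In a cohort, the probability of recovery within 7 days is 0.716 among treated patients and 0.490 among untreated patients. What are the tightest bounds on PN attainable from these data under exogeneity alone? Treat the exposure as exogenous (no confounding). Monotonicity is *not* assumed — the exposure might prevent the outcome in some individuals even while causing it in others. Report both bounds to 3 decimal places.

Let p₁ = 0.716, p₀ = 0.49.
Under exogeneity alone the bounds on PN are max{0,(p₁−p₀)/p₁} ≤ PN ≤ min{1,(1−p₀)/p₁}.
  lower = (p₁ − p₀)/p₁ = 0.226 / 0.716 ≈ 0.3156
  upper = min{1, (1 − p₀)/p₁} = 0.51 / 0.716 ≈ 0.7123

0.316 ≤ PN ≤ 0.712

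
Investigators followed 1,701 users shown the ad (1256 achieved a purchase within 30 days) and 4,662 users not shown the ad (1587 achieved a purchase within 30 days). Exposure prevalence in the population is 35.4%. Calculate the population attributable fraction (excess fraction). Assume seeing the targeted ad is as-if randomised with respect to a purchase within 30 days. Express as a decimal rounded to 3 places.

p₁ = P(outcome | exposed) = 1256/1701 = 0.73839
p₀ = P(outcome | unexposed) = 1587/4662 = 0.34041
Overall risk P(Y=1) = π·p₁ + (1−π)·p₀ = 0.354×0.73839 + 0.646×0.34041 = 0.4813.
Under exogeneity, PAF = [P(Y=1) − p₀] / P(Y=1).
PAF = (0.4813 − 0.34041) / 0.4813 ≈ 0.2927

PAF ≈ 0.293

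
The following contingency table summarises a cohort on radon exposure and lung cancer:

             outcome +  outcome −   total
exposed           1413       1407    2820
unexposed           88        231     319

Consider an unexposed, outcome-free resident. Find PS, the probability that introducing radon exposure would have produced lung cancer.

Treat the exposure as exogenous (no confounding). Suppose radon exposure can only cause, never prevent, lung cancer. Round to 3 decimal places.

p₁ = P(outcome | exposed) = 1413/2820 = 0.50106
p₀ = P(outcome | unexposed) = 88/319 = 0.27586
Under exogeneity and monotonicity, PS = (p₁ − p₀)/(1 − p₀).
PS = (0.50106 − 0.27586) / 0.72414 ≈ 0.3110

PS ≈ 0.311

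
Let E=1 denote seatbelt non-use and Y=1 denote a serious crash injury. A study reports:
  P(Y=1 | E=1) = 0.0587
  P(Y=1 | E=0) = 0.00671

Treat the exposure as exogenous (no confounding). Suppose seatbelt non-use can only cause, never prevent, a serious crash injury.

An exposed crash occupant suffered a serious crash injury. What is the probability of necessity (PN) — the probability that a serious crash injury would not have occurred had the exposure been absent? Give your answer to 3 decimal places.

PN ≈ 0.886

Let p₁ = 0.0587, p₀ = 0.00671.
Under exogeneity and monotonicity, PN = (p₁ − p₀) / p₁.
PN = (0.0587 − 0.00671) / 0.0587 = 0.05199 / 0.0587 ≈ 0.8857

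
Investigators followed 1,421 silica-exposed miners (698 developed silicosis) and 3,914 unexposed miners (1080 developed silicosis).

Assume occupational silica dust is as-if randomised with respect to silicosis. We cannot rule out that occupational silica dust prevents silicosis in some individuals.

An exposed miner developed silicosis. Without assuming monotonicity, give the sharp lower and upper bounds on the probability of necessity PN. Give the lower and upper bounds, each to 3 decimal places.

0.438 ≤ PN ≤ 1.000

p₁ = P(outcome | exposed) = 698/1421 = 0.4912
p₀ = P(outcome | unexposed) = 1080/3914 = 0.27593
Under exogeneity alone the bounds on PN are max{0,(p₁−p₀)/p₁} ≤ PN ≤ min{1,(1−p₀)/p₁}.
  lower = (p₁ − p₀)/p₁ = 0.21527 / 0.4912 ≈ 0.4383
  upper = min{1, (1 − p₀)/p₁} = 0.72407 / 0.4912 ≈ 1.4741 → capped at 1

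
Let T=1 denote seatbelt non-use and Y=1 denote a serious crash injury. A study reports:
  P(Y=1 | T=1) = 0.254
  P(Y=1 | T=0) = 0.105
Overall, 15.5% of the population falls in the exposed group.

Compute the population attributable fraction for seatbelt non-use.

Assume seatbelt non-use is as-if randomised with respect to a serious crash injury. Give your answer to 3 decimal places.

Let p₁ = 0.254, p₀ = 0.105.
Overall risk P(Y=1) = π·p₁ + (1−π)·p₀ = 0.155×0.254 + 0.845×0.105 = 0.1281.
Under exogeneity, PAF = [P(Y=1) − p₀] / P(Y=1).
PAF = (0.1281 − 0.105) / 0.1281 ≈ 0.1803

PAF ≈ 0.180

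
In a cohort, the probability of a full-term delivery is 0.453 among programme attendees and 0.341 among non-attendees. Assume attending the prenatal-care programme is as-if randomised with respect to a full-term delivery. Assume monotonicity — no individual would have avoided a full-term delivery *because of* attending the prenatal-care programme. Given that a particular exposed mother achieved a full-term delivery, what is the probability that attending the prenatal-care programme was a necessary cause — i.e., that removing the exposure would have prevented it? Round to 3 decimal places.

Let p₁ = 0.453, p₀ = 0.341.
Under exogeneity and monotonicity, PN = (p₁ − p₀) / p₁.
PN = (0.453 − 0.341) / 0.453 = 0.112 / 0.453 ≈ 0.2472

PN ≈ 0.247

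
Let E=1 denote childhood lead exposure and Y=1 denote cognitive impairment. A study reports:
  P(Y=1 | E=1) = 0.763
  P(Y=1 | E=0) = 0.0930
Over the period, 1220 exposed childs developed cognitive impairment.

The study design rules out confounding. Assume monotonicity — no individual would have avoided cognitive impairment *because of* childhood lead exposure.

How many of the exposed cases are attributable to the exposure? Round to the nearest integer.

Let p₁ = 0.763, p₀ = 0.093.
PN = (p₁ − p₀)/p₁ = (0.763 − 0.093) / 0.763 ≈ 0.87811.
Attributable cases ≈ PN × (exposed cases) = 0.87811 × 1220 ≈ 1071.30.

about 1071 cases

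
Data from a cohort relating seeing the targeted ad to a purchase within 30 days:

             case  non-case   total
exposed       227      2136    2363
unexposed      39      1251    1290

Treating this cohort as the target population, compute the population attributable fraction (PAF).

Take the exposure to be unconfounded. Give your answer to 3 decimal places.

PAF ≈ 0.585

p₁ = P(outcome | exposed) = 227/2363 = 0.096064
p₀ = P(outcome | unexposed) = 39/1290 = 0.030233
Exposure prevalence π = 2363/3653 = 0.64687; overall risk P(Y=1) = 0.072817.
Under exogeneity, PAF = [P(Y=1) − p₀]/P(Y=1).
PAF = (0.072817 − 0.030233) / 0.072817 ≈ 0.5848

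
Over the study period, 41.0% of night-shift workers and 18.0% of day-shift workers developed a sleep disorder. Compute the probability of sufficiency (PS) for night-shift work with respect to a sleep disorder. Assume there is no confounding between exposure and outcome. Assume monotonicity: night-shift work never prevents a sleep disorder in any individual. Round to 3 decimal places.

p₁ = 0.41, p₀ = 0.18.
Under exogeneity and monotonicity, PS = (p₁ − p₀) / (1 − p₀).
PS = (0.41 − 0.18) / (1 − 0.18) = 0.23 / 0.82 ≈ 0.2805

PS ≈ 0.280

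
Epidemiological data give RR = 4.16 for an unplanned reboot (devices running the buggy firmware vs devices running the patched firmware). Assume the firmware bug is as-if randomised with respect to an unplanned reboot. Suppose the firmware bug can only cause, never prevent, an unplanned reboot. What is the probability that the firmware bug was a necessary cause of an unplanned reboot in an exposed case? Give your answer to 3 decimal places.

PN ≈ 0.760

Under exogeneity and monotonicity, PN = (RR − 1) / RR = 1 − 1/RR.
PN = (4.16 − 1) / 4.16 = 3.16 / 4.16 ≈ 0.7596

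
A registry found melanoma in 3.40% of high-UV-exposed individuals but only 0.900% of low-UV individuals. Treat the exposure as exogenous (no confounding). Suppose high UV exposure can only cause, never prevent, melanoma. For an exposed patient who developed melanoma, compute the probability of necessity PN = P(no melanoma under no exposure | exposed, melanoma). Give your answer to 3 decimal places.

p₁ = 0.034, p₀ = 0.009.
Under exogeneity and monotonicity, PN = (p₁ − p₀) / p₁.
PN = (0.034 − 0.009) / 0.034 = 0.025 / 0.034 ≈ 0.7353

PN ≈ 0.735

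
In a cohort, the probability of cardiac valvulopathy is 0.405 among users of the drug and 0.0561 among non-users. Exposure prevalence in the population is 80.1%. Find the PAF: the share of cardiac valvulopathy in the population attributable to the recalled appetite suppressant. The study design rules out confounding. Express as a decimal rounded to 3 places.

PAF ≈ 0.833

Let p₁ = 0.405, p₀ = 0.0561.
Overall risk P(Y=1) = π·p₁ + (1−π)·p₀ = 0.801×0.405 + 0.199×0.0561 = 0.33557.
Under exogeneity, PAF = [P(Y=1) − p₀] / P(Y=1).
PAF = (0.33557 − 0.0561) / 0.33557 ≈ 0.8328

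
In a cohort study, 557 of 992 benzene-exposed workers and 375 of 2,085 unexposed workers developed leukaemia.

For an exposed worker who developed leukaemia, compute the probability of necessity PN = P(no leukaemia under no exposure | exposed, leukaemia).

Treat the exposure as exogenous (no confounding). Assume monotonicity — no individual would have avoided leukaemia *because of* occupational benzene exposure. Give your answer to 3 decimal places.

PN ≈ 0.680

p₁ = P(outcome | exposed) = 557/992 = 0.56149
p₀ = P(outcome | unexposed) = 375/2085 = 0.17986
Under exogeneity and monotonicity, PN = (p₁ − p₀) / p₁.
PN = (0.56149 − 0.17986) / 0.56149 = 0.38164 / 0.56149 ≈ 0.6797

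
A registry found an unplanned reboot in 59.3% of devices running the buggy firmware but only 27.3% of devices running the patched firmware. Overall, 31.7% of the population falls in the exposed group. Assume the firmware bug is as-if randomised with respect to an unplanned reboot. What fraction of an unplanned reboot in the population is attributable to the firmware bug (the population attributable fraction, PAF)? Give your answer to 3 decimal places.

PAF ≈ 0.271

p₁ = 0.593, p₀ = 0.273.
Overall risk P(Y=1) = π·p₁ + (1−π)·p₀ = 0.317×0.593 + 0.683×0.273 = 0.37444.
Under exogeneity, PAF = [P(Y=1) − p₀] / P(Y=1).
PAF = (0.37444 − 0.273) / 0.37444 ≈ 0.2709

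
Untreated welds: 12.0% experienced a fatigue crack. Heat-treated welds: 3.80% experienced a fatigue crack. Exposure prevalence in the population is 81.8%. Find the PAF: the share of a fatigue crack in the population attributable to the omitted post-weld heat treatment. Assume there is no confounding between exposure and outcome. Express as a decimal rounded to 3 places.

PAF ≈ 0.638

p₁ = 0.12, p₀ = 0.038.
Overall risk P(Y=1) = π·p₁ + (1−π)·p₀ = 0.818×0.12 + 0.182×0.038 = 0.10508.
Under exogeneity, PAF = [P(Y=1) − p₀] / P(Y=1).
PAF = (0.10508 − 0.038) / 0.10508 ≈ 0.6384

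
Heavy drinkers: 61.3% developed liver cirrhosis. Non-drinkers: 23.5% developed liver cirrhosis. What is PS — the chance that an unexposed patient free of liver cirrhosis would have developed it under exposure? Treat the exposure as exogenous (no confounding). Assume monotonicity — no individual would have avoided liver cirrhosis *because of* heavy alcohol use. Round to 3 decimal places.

p₁ = 0.613, p₀ = 0.235.
Under exogeneity and monotonicity, PS = (p₁ − p₀) / (1 − p₀).
PS = (0.613 − 0.235) / (1 − 0.235) = 0.378 / 0.765 ≈ 0.4941

PS ≈ 0.494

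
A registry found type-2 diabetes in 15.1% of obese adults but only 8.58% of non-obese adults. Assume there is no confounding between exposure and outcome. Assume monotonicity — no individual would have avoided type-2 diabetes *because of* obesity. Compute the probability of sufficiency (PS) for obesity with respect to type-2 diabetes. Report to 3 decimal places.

p₁ = 0.151, p₀ = 0.0858.
Under exogeneity and monotonicity, PS = (p₁ − p₀) / (1 − p₀).
PS = (0.151 − 0.0858) / (1 − 0.0858) = 0.0652 / 0.9142 ≈ 0.0713

PS ≈ 0.071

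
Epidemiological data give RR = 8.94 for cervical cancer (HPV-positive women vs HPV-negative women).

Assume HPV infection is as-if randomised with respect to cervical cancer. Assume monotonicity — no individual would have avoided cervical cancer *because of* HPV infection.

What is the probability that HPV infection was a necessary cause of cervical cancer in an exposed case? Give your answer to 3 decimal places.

PN ≈ 0.888

Under exogeneity and monotonicity, PN = (RR − 1) / RR = 1 − 1/RR.
PN = (8.94 − 1) / 8.94 = 7.94 / 8.94 ≈ 0.8881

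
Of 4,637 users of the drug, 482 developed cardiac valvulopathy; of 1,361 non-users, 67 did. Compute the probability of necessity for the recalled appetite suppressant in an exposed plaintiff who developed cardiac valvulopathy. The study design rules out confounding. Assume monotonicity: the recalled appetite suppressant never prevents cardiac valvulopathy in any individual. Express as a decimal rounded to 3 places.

PN ≈ 0.526

p₁ = P(outcome | exposed) = 482/4637 = 0.10395
p₀ = P(outcome | unexposed) = 67/1361 = 0.049229
Under exogeneity and monotonicity, PN = (p₁ − p₀) / p₁.
PN = (0.10395 − 0.049229) / 0.10395 = 0.054718 / 0.10395 ≈ 0.5264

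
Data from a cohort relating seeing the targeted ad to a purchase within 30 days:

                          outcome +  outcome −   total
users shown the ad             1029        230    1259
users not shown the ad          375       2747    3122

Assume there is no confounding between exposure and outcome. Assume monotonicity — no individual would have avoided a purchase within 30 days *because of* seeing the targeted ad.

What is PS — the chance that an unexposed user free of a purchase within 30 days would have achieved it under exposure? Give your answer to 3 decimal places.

p₁ = P(outcome | exposed) = 1029/1259 = 0.81732
p₀ = P(outcome | unexposed) = 375/3122 = 0.12012
Under exogeneity and monotonicity, PS = (p₁ − p₀)/(1 − p₀).
PS = (0.81732 − 0.12012) / 0.87988 ≈ 0.7924

PS ≈ 0.792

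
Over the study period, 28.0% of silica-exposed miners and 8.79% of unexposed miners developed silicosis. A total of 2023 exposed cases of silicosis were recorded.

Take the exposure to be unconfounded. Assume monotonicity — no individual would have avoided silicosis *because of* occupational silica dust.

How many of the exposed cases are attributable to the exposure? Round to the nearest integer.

about 1388 cases

p₁ = 0.28, p₀ = 0.0879.
PN = (p₁ − p₀)/p₁ = (0.28 − 0.0879) / 0.28 ≈ 0.68607.
Attributable cases ≈ PN × (exposed cases) = 0.68607 × 2023 ≈ 1387.92.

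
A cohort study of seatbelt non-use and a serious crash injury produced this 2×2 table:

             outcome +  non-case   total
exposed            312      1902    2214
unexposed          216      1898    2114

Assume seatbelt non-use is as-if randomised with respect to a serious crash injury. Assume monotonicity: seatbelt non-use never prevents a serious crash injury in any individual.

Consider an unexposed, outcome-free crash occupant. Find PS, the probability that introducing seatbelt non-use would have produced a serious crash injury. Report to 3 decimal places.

PS ≈ 0.043

p₁ = P(outcome | exposed) = 312/2214 = 0.14092
p₀ = P(outcome | unexposed) = 216/2114 = 0.10218
Under exogeneity and monotonicity, PS = (p₁ − p₀) / (1 − p₀).
PS = (0.14092 − 0.10218) / (1 − 0.10218) = 0.038745 / 0.89782 ≈ 0.0432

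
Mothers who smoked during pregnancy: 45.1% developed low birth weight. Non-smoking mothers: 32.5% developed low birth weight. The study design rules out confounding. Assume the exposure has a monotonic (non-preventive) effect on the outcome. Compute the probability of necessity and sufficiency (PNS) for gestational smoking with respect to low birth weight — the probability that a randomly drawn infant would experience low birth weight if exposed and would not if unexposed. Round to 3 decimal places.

PNS ≈ 0.126

p₁ = 0.451, p₀ = 0.325.
Under exogeneity and monotonicity, PNS = p₁ − p₀.
PNS = 0.451 − 0.325 = 0.126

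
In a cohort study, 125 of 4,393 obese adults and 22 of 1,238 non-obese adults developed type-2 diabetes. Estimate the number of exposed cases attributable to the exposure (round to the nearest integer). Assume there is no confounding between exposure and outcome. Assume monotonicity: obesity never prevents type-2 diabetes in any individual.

about 47 cases

p₁ = P(outcome | exposed) = 125/4393 = 0.028454
p₀ = P(outcome | unexposed) = 22/1238 = 0.017771
PN = (p₁ − p₀)/p₁ = (0.028454 − 0.017771) / 0.028454 ≈ 0.37547.
Attributable cases ≈ PN × (exposed cases) = 0.37547 × 125 ≈ 46.93.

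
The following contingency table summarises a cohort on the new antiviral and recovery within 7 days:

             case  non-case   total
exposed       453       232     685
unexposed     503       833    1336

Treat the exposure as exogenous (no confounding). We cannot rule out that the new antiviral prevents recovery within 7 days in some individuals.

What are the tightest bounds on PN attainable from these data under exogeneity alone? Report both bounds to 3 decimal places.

p₁ = P(outcome | exposed) = 453/685 = 0.66131
p₀ = P(outcome | unexposed) = 503/1336 = 0.3765
Under exogeneity alone the bounds on PN are max{0,(p₁−p₀)/p₁} ≤ PN ≤ min{1,(1−p₀)/p₁}.
  lower = (p₁ − p₀)/p₁ = 0.28482 / 0.66131 ≈ 0.4307
  upper = min{1, (1 − p₀)/p₁} = 0.6235 / 0.66131 ≈ 0.9428

0.431 ≤ PN ≤ 0.943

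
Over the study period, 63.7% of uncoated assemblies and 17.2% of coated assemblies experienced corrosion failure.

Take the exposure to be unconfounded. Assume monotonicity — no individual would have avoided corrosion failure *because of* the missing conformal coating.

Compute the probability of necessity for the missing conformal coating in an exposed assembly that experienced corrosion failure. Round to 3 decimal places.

p₁ = 0.637, p₀ = 0.172.
Under exogeneity and monotonicity, PN = (p₁ − p₀) / p₁.
PN = (0.637 − 0.172) / 0.637 = 0.465 / 0.637 ≈ 0.7300

PN ≈ 0.730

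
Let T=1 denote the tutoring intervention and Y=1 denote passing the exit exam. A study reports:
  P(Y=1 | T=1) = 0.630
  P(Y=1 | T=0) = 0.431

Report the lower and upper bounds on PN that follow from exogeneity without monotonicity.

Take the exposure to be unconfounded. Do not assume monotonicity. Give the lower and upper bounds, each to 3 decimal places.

0.316 ≤ PN ≤ 0.903

Let p₁ = 0.63, p₀ = 0.431.
Under exogeneity alone the bounds on PN are max{0,(p₁−p₀)/p₁} ≤ PN ≤ min{1,(1−p₀)/p₁}.
  lower = (p₁ − p₀)/p₁ = 0.199 / 0.63 ≈ 0.3159
  upper = min{1, (1 − p₀)/p₁} = 0.569 / 0.63 ≈ 0.9032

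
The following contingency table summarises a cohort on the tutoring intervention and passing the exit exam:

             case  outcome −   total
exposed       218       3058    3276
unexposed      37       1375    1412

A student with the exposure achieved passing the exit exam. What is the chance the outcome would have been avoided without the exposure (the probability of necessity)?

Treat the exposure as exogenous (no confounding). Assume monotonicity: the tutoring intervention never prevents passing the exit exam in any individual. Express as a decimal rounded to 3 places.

p₁ = P(outcome | exposed) = 218/3276 = 0.066545
p₀ = P(outcome | unexposed) = 37/1412 = 0.026204
Under exogeneity and monotonicity, PN = (p₁ − p₀) / p₁.
PN = (0.066545 − 0.026204) / 0.066545 = 0.040341 / 0.066545 ≈ 0.6062

PN ≈ 0.606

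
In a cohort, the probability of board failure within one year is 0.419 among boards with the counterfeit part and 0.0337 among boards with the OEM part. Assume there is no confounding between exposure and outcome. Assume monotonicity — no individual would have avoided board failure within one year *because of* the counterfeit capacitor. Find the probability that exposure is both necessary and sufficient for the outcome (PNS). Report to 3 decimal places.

Let p₁ = 0.419, p₀ = 0.0337.
Under exogeneity and monotonicity, PNS = p₁ − p₀.
PNS = 0.419 − 0.0337 = 0.3853

PNS ≈ 0.385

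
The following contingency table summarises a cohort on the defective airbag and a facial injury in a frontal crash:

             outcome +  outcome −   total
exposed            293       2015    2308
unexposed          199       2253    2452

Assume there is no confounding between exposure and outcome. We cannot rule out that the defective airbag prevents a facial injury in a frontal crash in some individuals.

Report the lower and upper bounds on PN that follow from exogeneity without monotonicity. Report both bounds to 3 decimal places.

0.361 ≤ PN ≤ 1.000

p₁ = P(outcome | exposed) = 293/2308 = 0.12695
p₀ = P(outcome | unexposed) = 199/2452 = 0.081158
Under exogeneity alone the bounds on PN are max{0,(p₁−p₀)/p₁} ≤ PN ≤ min{1,(1−p₀)/p₁}.
  lower = (p₁ − p₀)/p₁ = 0.045792 / 0.12695 ≈ 0.3607
  upper = min{1, (1 − p₀)/p₁} = 0.91884 / 0.12695 ≈ 7.2378 → capped at 1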